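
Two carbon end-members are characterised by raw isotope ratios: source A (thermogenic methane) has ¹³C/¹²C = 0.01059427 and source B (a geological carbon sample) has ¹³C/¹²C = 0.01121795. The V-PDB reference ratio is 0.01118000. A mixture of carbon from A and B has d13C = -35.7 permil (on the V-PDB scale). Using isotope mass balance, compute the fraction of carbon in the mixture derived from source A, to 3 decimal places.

0.701

δ_A = (0.01059427/0.01118000 − 1)×1000 = (0.947609 − 1)×1000 = -52.391 permil
δ_B = (0.01121795/0.01118000 − 1)×1000 = (1.003394 − 1)×1000 = 3.394 permil
f_A = (δ_mix − δ_B)/(δ_A − δ_B) = (-35.7 − (3.394))/(-52.391 − (3.394))
f_A = -39.094 / -55.785 = 0.7008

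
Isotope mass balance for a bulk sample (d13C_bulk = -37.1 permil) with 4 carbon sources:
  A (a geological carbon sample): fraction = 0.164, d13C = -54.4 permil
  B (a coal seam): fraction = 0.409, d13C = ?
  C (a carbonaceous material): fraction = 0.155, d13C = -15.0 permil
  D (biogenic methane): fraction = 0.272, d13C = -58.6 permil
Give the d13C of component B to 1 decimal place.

-24.2 permil

Isotope mass balance: δ_bulk = Σ fᵢ·δᵢ.
-37.1 = 0.164×(-54.4) + 0.409×δ_B + 0.155×(-15.0) + 0.272×(-58.6)
0.409·δ_B = -37.1 − (-27.186) = -9.914
δ_B = -9.914 / 0.409 = -24.24 permil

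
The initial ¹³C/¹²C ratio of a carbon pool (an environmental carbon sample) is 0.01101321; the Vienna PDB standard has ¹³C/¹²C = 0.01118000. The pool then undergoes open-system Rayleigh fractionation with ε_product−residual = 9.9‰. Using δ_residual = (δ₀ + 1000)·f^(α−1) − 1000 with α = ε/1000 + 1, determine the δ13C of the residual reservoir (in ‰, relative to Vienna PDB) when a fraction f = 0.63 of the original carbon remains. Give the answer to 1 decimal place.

δ₀ = (0.01101321/0.01118000 − 1)×1000 = (0.985081 − 1)×1000 = -14.919‰
α − 1 = ε/1000 = 0.0099
f^(α−1) = 0.63^(0.0099) = 0.995436
δ_res = (-14.919 + 1000) × 0.995436 − 1000 = 980.586 − 1000 = -19.41‰

-19.4‰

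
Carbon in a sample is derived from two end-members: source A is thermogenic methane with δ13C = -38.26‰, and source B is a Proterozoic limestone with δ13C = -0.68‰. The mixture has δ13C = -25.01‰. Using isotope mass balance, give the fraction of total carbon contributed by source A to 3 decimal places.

δ_mix = f_A·δ_A + (1 − f_A)·δ_B  ⇒  f_A = (δ_mix − δ_B)/(δ_A − δ_B)
f_A = (-25.01 − (-0.68)) / (-38.26 − (-0.68))
f_A = -24.33 / -37.58 = 0.6474

0.647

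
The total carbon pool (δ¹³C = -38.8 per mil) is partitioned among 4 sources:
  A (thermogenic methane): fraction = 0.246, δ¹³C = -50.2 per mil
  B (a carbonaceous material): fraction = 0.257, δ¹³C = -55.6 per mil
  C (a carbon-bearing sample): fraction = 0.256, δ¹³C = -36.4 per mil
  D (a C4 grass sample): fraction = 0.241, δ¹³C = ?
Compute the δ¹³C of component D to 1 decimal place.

-11.8 per mil

Isotope mass balance: δ_bulk = Σ fᵢ·δᵢ.
-38.8 = 0.246×(-50.2) + 0.257×(-55.6) + 0.256×(-36.4) + 0.241×δ_D
0.241·δ_D = -38.8 − (-35.957) = -2.843
δ_D = -2.843 / 0.241 = -11.80 per mil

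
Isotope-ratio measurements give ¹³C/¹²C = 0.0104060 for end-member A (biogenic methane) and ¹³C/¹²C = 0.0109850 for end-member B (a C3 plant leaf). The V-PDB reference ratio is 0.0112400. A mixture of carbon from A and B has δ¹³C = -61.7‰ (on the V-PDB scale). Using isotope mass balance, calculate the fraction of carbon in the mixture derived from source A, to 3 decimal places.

δ_A = (0.0104060/0.0112400 − 1)×1000 = (0.925801 − 1)×1000 = -74.199‰
δ_B = (0.0109850/0.0112400 − 1)×1000 = (0.977313 − 1)×1000 = -22.687‰
f_A = (δ_mix − δ_B)/(δ_A − δ_B) = (-61.7 − (-22.687))/(-74.199 − (-22.687))
f_A = -39.013 / -51.512 = 0.7574

0.757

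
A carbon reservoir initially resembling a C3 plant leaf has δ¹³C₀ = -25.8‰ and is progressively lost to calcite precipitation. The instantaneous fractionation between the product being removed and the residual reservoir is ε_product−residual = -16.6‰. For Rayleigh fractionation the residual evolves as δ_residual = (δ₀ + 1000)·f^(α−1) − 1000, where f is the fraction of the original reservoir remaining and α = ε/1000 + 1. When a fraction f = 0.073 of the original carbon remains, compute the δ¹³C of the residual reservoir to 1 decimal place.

17.5‰

Rayleigh residual: δ_res = (δ₀ + 1000)·f^(α−1) − 1000
α = ε/1000 + 1 = 0.98340, so α − 1 = -0.01660
f^(α−1) = 0.073^(-0.01660) = 1.044405
δ_res = (-25.8 + 1000) × 1.044405 − 1000 = 1017.459 − 1000 = 17.46‰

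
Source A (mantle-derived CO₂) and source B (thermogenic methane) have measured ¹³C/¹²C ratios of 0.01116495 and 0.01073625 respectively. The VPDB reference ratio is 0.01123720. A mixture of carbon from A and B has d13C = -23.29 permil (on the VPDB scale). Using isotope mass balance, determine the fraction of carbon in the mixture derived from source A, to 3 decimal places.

0.558

δ_A = (0.01116495/0.01123720 − 1)×1000 = (0.993570 − 1)×1000 = -6.430 permil
δ_B = (0.01073625/0.01123720 − 1)×1000 = (0.955420 − 1)×1000 = -44.580 permil
f_A = (δ_mix − δ_B)/(δ_A − δ_B) = (-23.29 − (-44.580))/(-6.430 − (-44.580))
f_A = 21.290 / 38.150 = 0.5580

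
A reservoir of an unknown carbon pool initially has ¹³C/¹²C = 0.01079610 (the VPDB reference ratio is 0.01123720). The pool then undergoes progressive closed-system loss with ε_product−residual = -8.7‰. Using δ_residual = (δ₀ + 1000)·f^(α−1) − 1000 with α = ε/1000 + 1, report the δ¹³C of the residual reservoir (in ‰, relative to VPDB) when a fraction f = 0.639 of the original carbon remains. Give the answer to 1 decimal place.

-35.5‰

δ₀ = (0.01079610/0.01123720 − 1)×1000 = (0.960746 − 1)×1000 = -39.254‰
α − 1 = ε/1000 = -0.0087
f^(α−1) = 0.639^(-0.0087) = 1.003904
δ_res = (-39.254 + 1000) × 1.003904 − 1000 = 964.497 − 1000 = -35.50‰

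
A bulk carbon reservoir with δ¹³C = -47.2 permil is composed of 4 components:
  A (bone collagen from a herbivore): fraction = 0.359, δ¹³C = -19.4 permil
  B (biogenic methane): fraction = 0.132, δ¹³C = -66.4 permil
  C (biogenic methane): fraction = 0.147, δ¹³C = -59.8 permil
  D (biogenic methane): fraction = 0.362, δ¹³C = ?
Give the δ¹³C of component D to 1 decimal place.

Isotope mass balance: δ_bulk = Σ fᵢ·δᵢ.
-47.2 = 0.359×(-19.4) + 0.132×(-66.4) + 0.147×(-59.8) + 0.362×δ_D
0.362·δ_D = -47.2 − (-24.520) = -22.680
δ_D = -22.680 / 0.362 = -62.65 permil

-62.7 permil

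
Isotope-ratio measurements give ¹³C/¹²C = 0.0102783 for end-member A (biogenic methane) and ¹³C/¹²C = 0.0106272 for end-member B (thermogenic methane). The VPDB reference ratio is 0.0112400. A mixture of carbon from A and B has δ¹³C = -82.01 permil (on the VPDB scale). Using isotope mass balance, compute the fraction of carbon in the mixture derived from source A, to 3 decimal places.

0.886

δ_A = (0.0102783/0.0112400 − 1)×1000 = (0.914440 − 1)×1000 = -85.560 permil
δ_B = (0.0106272/0.0112400 − 1)×1000 = (0.945480 − 1)×1000 = -54.520 permil
f_A = (δ_mix − δ_B)/(δ_A − δ_B) = (-82.01 − (-54.520))/(-85.560 − (-54.520))
f_A = -27.490 / -31.041 = 0.8856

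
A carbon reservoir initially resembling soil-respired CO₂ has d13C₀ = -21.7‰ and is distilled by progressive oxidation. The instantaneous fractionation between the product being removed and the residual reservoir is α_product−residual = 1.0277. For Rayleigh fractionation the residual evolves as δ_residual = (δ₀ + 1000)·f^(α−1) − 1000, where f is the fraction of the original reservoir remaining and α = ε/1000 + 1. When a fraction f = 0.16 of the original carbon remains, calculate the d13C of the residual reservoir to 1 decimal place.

-70.1‰

Rayleigh residual: δ_res = (δ₀ + 1000)·f^(α−1) − 1000
α − 1 = 0.02770
f^(α−1) = 0.16^(0.02770) = 0.950504
δ_res = (-21.7 + 1000) × 0.950504 − 1000 = 929.878 − 1000 = -70.12‰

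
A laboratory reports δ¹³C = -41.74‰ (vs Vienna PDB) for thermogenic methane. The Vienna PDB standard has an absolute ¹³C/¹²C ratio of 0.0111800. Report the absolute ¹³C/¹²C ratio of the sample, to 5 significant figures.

R_sample = R_standard × (δ¹³C/1000 + 1)
R_sample = 0.0111800 × (-41.74/1000 + 1) = 0.0111800 × 0.958260
R_sample = 0.0107133

0.010713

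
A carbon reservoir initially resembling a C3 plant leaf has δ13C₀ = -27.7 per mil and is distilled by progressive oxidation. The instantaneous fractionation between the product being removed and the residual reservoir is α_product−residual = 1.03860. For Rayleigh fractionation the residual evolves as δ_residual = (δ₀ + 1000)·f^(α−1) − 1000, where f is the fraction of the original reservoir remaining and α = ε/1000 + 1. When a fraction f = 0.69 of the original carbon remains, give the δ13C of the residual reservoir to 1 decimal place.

-41.5 per mil

Rayleigh residual: δ_res = (δ₀ + 1000)·f^(α−1) − 1000
α − 1 = 0.03860
f^(α−1) = 0.69^(0.03860) = 0.985779
δ_res = (-27.7 + 1000) × 0.985779 − 1000 = 958.473 − 1000 = -41.53 per mil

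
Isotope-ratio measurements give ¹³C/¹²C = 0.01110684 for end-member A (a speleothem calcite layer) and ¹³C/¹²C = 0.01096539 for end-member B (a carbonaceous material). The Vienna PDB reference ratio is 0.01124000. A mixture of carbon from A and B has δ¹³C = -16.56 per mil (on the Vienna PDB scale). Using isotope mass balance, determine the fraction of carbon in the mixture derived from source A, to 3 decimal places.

0.625

δ_A = (0.01110684/0.01124000 − 1)×1000 = (0.988153 − 1)×1000 = -11.847 per mil
δ_B = (0.01096539/0.01124000 − 1)×1000 = (0.975569 − 1)×1000 = -24.431 per mil
f_A = (δ_mix − δ_B)/(δ_A − δ_B) = (-16.56 − (-24.431))/(-11.847 − (-24.431))
f_A = 7.871 / 12.585 = 0.6255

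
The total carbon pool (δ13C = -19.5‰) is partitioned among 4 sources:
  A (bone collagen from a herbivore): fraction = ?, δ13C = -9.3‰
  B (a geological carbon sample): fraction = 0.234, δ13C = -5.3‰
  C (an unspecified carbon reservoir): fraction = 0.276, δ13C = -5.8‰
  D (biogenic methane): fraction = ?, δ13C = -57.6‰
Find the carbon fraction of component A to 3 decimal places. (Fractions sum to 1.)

0.239

Let f_A and f_D be the unknown fractions; fractions sum to 1 so f_A + f_D = 0.490.
Mass balance: Σ fᵢ·δᵢ = δ_bulk ⇒ f_A·(-9.3) + f_D·(-57.6) = -19.5 − (-2.841) = -16.659
Substitute f_D = 0.490 − f_A:
f_A·(-9.3 − -57.6) = -16.659 − 0.490×(-57.6) = 11.565
f_A = 11.565 / 48.3 = 0.2394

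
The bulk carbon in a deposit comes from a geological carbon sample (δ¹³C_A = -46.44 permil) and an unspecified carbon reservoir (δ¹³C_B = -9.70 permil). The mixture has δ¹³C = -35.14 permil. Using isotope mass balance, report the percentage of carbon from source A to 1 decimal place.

δ_mix = f_A·δ_A + (1 − f_A)·δ_B  ⇒  f_A = (δ_mix − δ_B)/(δ_A − δ_B)
f_A = (-35.14 − (-9.70)) / (-46.44 − (-9.70))
f_A = -25.44 / -36.74 = 0.6924

69.2%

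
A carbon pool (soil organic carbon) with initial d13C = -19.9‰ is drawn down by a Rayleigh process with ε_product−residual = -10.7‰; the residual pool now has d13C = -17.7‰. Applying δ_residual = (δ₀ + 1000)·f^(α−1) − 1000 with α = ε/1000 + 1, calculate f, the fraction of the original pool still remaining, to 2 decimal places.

α − 1 = ε/1000 = -0.0107
(δ_res + 1000)/(δ₀ + 1000) = (-17.7 + 1000)/(-19.9 + 1000) = 982.3/980.1 = 1.002245
f = 1.002245^(1/-0.0107) = exp(ln(1.002245)/-0.0107) = exp(0.00224/-0.0107)
f = exp(-0.2095) = 0.8110

0.81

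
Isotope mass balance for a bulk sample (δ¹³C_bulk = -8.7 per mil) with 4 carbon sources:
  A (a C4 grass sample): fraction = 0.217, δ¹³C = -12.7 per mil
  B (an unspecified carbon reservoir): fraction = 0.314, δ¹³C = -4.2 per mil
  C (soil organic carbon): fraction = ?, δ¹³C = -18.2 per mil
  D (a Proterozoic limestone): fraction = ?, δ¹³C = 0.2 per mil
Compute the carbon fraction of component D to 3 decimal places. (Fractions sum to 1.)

0.213

Let f_D and f_C be the unknown fractions; fractions sum to 1 so f_D + f_C = 0.469.
Mass balance: Σ fᵢ·δᵢ = δ_bulk ⇒ f_D·(0.2) + f_C·(-18.2) = -8.7 − (-4.075) = -4.625
Substitute f_C = 0.469 − f_D:
f_D·(0.2 − -18.2) = -4.625 − 0.469×(-18.2) = 3.910
f_D = 3.910 / 18.4 = 0.2125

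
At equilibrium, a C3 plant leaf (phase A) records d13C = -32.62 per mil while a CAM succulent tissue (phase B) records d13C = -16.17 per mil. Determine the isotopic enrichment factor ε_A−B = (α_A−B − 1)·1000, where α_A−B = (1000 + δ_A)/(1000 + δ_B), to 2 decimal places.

-16.72 per mil

α_A−B = (1000 + -32.62) / (1000 + -16.17) = 967.38 / 983.83 = 0.983280
ε_A−B = (0.983280 − 1) × 1000 = -16.720 per mil
(The approximation ε ≈ δ_A − δ_B would give -16.45 per mil.)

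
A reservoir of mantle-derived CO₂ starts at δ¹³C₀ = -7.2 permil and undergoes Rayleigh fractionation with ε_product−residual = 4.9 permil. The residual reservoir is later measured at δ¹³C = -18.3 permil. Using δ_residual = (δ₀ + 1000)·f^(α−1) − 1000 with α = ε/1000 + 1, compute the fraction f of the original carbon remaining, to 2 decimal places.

0.10

α − 1 = ε/1000 = 0.0049
(δ_res + 1000)/(δ₀ + 1000) = (-18.3 + 1000)/(-7.2 + 1000) = 981.7/992.8 = 0.988820
f = 0.988820^(1/0.0049) = exp(ln(0.988820)/0.0049) = exp(-0.01124/0.0049)
f = exp(-2.2946) = 0.1008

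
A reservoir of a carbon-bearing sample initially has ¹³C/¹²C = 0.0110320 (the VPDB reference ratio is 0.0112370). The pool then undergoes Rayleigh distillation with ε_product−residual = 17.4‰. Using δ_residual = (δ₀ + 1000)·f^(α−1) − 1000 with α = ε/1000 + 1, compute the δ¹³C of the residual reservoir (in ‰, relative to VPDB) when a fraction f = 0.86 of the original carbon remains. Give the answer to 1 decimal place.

δ₀ = (0.0110320/0.0112370 − 1)×1000 = (0.981757 − 1)×1000 = -18.243‰
α − 1 = ε/1000 = 0.0174
f^(α−1) = 0.86^(0.0174) = 0.997379
δ_res = (-18.243 + 1000) × 0.997379 − 1000 = 979.184 − 1000 = -20.82‰

-20.8‰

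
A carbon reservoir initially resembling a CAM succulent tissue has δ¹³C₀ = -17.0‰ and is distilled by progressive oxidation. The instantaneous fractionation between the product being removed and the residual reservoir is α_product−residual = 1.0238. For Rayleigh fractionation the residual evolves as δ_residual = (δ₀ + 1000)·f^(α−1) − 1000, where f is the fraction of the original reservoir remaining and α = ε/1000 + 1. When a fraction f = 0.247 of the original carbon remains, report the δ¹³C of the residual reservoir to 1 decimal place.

Rayleigh residual: δ_res = (δ₀ + 1000)·f^(α−1) − 1000
α − 1 = 0.02380
f^(α−1) = 0.247^(0.02380) = 0.967267
δ_res = (-17.0 + 1000) × 0.967267 − 1000 = 950.823 − 1000 = -49.18‰

-49.2‰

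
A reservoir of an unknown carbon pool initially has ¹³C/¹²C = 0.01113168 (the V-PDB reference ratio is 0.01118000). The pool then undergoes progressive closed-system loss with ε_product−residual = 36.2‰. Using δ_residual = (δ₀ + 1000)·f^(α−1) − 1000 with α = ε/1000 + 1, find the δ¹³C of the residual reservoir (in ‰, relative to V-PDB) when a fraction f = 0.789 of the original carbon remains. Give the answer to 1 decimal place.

δ₀ = (0.01113168/0.01118000 − 1)×1000 = (0.995678 − 1)×1000 = -4.322‰
α − 1 = ε/1000 = 0.0362
f^(α−1) = 0.789^(0.0362) = 0.991458
δ_res = (-4.322 + 1000) × 0.991458 − 1000 = 987.173 − 1000 = -12.83‰

-12.8‰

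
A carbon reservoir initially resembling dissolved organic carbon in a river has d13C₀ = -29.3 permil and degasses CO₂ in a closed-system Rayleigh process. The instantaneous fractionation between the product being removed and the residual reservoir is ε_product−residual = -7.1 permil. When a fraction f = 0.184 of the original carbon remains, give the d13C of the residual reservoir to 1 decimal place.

Rayleigh residual: δ_res = (δ₀ + 1000)·f^(α−1) − 1000
α = ε/1000 + 1 = 0.99290, so α − 1 = -0.00710
f^(α−1) = 0.184^(-0.00710) = 1.012092
δ_res = (-29.3 + 1000) × 1.012092 − 1000 = 982.437 − 1000 = -17.56 permil

-17.6 permil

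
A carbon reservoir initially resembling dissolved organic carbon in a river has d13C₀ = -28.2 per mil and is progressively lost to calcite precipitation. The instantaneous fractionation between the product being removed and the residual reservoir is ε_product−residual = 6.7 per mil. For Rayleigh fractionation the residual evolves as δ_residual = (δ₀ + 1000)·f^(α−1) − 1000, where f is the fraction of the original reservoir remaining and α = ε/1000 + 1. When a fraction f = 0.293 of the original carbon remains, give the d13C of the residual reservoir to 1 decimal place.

-36.2 per mil

Rayleigh residual: δ_res = (δ₀ + 1000)·f^(α−1) − 1000
α = ε/1000 + 1 = 1.00670, so α − 1 = 0.00670
f^(α−1) = 0.293^(0.00670) = 0.991809
δ_res = (-28.2 + 1000) × 0.991809 − 1000 = 963.840 − 1000 = -36.16 per mil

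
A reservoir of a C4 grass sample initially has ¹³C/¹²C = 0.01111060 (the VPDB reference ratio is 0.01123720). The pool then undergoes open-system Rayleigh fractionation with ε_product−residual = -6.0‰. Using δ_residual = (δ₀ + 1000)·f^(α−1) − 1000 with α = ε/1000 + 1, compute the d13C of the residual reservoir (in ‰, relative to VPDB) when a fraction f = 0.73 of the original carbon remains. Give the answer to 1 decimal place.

δ₀ = (0.01111060/0.01123720 − 1)×1000 = (0.988734 − 1)×1000 = -11.266‰
α − 1 = ε/1000 = -0.0060
f^(α−1) = 0.73^(-0.0060) = 1.001890
δ_res = (-11.266 + 1000) × 1.001890 − 1000 = 990.603 − 1000 = -9.40‰

-9.4‰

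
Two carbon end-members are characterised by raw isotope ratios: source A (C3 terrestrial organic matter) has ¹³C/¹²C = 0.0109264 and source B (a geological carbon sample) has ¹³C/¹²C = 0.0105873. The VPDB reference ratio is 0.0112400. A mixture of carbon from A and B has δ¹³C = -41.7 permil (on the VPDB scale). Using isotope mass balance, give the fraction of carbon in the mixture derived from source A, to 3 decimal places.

0.543

δ_A = (0.0109264/0.0112400 − 1)×1000 = (0.972100 − 1)×1000 = -27.900 permil
δ_B = (0.0105873/0.0112400 − 1)×1000 = (0.941931 − 1)×1000 = -58.069 permil
f_A = (δ_mix − δ_B)/(δ_A − δ_B) = (-41.7 − (-58.069))/(-27.900 − (-58.069))
f_A = 16.369 / 30.169 = 0.5426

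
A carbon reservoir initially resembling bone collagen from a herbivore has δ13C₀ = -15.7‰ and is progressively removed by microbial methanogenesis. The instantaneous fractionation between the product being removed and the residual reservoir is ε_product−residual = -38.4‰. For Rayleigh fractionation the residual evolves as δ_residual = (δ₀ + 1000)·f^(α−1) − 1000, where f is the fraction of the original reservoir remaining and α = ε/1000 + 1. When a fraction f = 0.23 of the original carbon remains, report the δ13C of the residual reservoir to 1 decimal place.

41.4‰

Rayleigh residual: δ_res = (δ₀ + 1000)·f^(α−1) − 1000
α = ε/1000 + 1 = 0.96160, so α − 1 = -0.03840
f^(α−1) = 0.23^(-0.03840) = 1.058058
δ_res = (-15.7 + 1000) × 1.058058 − 1000 = 1041.447 − 1000 = 41.45‰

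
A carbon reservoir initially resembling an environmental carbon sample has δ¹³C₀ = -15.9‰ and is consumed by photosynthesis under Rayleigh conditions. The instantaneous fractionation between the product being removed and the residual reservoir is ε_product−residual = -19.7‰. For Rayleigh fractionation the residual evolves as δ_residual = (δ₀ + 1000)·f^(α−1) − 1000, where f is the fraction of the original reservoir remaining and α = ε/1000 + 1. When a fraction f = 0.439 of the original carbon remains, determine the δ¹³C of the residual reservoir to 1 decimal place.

0.2‰

Rayleigh residual: δ_res = (δ₀ + 1000)·f^(α−1) − 1000
α = ε/1000 + 1 = 0.98030, so α − 1 = -0.01970
f^(α−1) = 0.439^(-0.01970) = 1.016350
δ_res = (-15.9 + 1000) × 1.016350 − 1000 = 1000.190 − 1000 = 0.19‰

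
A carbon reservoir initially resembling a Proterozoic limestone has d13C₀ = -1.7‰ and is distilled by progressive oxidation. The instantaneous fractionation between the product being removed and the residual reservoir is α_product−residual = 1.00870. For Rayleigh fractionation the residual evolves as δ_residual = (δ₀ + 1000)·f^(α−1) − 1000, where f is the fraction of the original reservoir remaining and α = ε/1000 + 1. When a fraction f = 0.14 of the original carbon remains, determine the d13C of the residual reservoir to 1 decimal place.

Rayleigh residual: δ_res = (δ₀ + 1000)·f^(α−1) − 1000
α − 1 = 0.00870
f^(α−1) = 0.14^(0.00870) = 0.983040
δ_res = (-1.7 + 1000) × 0.983040 − 1000 = 981.369 − 1000 = -18.63‰

-18.6‰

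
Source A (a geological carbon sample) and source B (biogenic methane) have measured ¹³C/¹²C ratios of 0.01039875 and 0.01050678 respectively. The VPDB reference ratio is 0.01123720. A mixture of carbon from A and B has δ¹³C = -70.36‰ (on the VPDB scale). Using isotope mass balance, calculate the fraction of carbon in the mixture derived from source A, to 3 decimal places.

δ_A = (0.01039875/0.01123720 − 1)×1000 = (0.925386 − 1)×1000 = -74.614‰
δ_B = (0.01050678/0.01123720 − 1)×1000 = (0.935000 − 1)×1000 = -65.000‰
f_A = (δ_mix − δ_B)/(δ_A − δ_B) = (-70.36 − (-65.000))/(-74.614 − (-65.000))
f_A = -5.360 / -9.614 = 0.5575

0.558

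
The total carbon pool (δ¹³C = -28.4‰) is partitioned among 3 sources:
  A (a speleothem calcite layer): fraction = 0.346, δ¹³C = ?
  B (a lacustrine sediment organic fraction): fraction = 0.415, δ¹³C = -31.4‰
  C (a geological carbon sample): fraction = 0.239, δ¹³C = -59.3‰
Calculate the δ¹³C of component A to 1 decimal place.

Isotope mass balance: δ_bulk = Σ fᵢ·δᵢ.
-28.4 = 0.346×δ_A + 0.415×(-31.4) + 0.239×(-59.3)
0.346·δ_A = -28.4 − (-27.204) = -1.196
δ_A = -1.196 / 0.346 = -3.46‰

-3.5‰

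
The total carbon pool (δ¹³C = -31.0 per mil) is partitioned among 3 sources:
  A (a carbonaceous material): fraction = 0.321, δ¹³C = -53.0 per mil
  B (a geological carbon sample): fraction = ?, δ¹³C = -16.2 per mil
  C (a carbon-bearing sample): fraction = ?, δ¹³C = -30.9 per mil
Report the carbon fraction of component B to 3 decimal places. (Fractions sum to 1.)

0.476

Let f_B and f_C be the unknown fractions; fractions sum to 1 so f_B + f_C = 0.679.
Mass balance: Σ fᵢ·δᵢ = δ_bulk ⇒ f_B·(-16.2) + f_C·(-30.9) = -31.0 − (-17.013) = -13.987
Substitute f_C = 0.679 − f_B:
f_B·(-16.2 − -30.9) = -13.987 − 0.679×(-30.9) = 6.994
f_B = 6.994 / 14.7 = 0.4758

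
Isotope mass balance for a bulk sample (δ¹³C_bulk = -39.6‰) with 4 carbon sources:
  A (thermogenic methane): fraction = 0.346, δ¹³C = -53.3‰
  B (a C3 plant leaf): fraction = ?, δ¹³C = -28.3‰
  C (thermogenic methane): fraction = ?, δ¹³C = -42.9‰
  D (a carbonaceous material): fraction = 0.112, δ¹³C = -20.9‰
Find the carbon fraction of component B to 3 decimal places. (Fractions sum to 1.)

Let f_B and f_C be the unknown fractions; fractions sum to 1 so f_B + f_C = 0.542.
Mass balance: Σ fᵢ·δᵢ = δ_bulk ⇒ f_B·(-28.3) + f_C·(-42.9) = -39.6 − (-20.783) = -18.817
Substitute f_C = 0.542 − f_B:
f_B·(-28.3 − -42.9) = -18.817 − 0.542×(-42.9) = 4.434
f_B = 4.434 / 14.6 = 0.3037

0.304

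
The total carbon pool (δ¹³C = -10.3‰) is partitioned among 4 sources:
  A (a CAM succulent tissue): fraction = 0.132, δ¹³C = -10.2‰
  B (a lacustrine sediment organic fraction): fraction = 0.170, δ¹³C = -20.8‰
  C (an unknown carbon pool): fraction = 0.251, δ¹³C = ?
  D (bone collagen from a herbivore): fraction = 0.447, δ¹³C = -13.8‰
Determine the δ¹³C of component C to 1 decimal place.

Isotope mass balance: δ_bulk = Σ fᵢ·δᵢ.
-10.3 = 0.132×(-10.2) + 0.170×(-20.8) + 0.251×δ_C + 0.447×(-13.8)
0.251·δ_C = -10.3 − (-11.051) = 0.751
δ_C = 0.751 / 0.251 = 2.99‰

3.0‰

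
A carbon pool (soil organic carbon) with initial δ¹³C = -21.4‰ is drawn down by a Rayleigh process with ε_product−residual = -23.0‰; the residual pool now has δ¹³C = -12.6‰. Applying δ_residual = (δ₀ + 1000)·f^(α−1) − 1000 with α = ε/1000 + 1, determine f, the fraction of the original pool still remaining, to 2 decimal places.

0.68

α − 1 = ε/1000 = -0.0230
(δ_res + 1000)/(δ₀ + 1000) = (-12.6 + 1000)/(-21.4 + 1000) = 987.4/978.6 = 1.008992
f = 1.008992^(1/-0.0230) = exp(ln(1.008992)/-0.0230) = exp(0.00895/-0.0230)
f = exp(-0.3892) = 0.6776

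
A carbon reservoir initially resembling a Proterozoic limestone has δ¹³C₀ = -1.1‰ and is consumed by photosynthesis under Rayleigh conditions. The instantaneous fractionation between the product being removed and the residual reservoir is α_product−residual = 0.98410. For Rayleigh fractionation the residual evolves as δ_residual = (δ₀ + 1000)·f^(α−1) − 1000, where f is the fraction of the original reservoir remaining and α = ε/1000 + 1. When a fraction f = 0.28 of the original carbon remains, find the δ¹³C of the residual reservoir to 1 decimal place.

Rayleigh residual: δ_res = (δ₀ + 1000)·f^(α−1) − 1000
α − 1 = -0.01590
f^(α−1) = 0.28^(-0.01590) = 1.020446
δ_res = (-1.1 + 1000) × 1.020446 − 1000 = 1019.324 − 1000 = 19.32‰

19.3‰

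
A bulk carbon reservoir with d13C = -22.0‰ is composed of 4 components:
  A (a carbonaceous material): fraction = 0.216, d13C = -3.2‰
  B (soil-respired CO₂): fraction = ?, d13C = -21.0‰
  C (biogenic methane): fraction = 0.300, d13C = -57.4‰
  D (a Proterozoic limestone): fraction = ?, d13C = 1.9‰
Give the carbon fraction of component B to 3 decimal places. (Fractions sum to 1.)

0.219

Let f_B and f_D be the unknown fractions; fractions sum to 1 so f_B + f_D = 0.484.
Mass balance: Σ fᵢ·δᵢ = δ_bulk ⇒ f_B·(-21.0) + f_D·(1.9) = -22.0 − (-17.911) = -4.089
Substitute f_D = 0.484 − f_B:
f_B·(-21.0 − 1.9) = -4.089 − 0.484×(1.9) = -5.008
f_B = -5.008 / -22.9 = 0.2187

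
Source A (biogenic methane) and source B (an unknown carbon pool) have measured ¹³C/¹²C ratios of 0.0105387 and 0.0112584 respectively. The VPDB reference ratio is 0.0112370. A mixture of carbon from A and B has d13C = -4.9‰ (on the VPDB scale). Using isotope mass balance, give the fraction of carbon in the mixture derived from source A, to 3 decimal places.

0.106

δ_A = (0.0105387/0.0112370 − 1)×1000 = (0.937857 − 1)×1000 = -62.143‰
δ_B = (0.0112584/0.0112370 − 1)×1000 = (1.001904 − 1)×1000 = 1.904‰
f_A = (δ_mix − δ_B)/(δ_A − δ_B) = (-4.9 − (1.904))/(-62.143 − (1.904))
f_A = -6.804 / -64.047 = 0.1062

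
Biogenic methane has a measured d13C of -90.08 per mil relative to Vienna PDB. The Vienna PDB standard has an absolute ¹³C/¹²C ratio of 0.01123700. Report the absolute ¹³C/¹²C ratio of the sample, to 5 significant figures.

0.010225

R_sample = R_standard × (d13C/1000 + 1)
R_sample = 0.01123700 × (-90.08/1000 + 1) = 0.01123700 × 0.909920
R_sample = 0.0102248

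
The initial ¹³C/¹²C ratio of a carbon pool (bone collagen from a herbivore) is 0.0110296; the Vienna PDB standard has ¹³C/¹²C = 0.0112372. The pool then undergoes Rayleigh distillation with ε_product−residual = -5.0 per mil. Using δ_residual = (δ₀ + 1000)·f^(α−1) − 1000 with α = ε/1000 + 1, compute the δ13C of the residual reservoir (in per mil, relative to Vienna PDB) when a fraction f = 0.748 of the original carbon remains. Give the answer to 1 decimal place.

-17.0 per mil

δ₀ = (0.0110296/0.0112372 − 1)×1000 = (0.981526 − 1)×1000 = -18.474 per mil
α − 1 = ε/1000 = -0.0050
f^(α−1) = 0.748^(-0.0050) = 1.001453
δ_res = (-18.474 + 1000) × 1.001453 − 1000 = 982.952 − 1000 = -17.05 per mil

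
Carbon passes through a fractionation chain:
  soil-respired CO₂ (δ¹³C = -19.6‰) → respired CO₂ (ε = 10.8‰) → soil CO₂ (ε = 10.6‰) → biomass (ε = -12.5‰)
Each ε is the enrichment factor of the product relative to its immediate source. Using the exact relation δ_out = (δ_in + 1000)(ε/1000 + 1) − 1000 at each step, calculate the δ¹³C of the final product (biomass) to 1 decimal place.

step 1: δ = (-19.60 + 1000)·(10.8/1000 + 1) − 1000 = -9.01‰
step 2: δ = (-9.01 + 1000)·(10.6/1000 + 1) − 1000 = 1.49‰
step 3: δ = (1.49 + 1000)·(-12.5/1000 + 1) − 1000 = -11.03‰

-11.0‰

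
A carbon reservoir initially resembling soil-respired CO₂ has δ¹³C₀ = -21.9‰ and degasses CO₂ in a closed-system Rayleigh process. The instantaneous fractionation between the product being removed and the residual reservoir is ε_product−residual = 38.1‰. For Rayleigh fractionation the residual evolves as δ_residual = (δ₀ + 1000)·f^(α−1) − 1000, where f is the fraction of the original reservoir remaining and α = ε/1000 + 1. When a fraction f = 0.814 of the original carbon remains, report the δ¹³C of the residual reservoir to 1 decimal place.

-29.5‰

Rayleigh residual: δ_res = (δ₀ + 1000)·f^(α−1) − 1000
α = ε/1000 + 1 = 1.03810, so α − 1 = 0.03810
f^(α−1) = 0.814^(0.03810) = 0.992190
δ_res = (-21.9 + 1000) × 0.992190 − 1000 = 970.461 − 1000 = -29.54‰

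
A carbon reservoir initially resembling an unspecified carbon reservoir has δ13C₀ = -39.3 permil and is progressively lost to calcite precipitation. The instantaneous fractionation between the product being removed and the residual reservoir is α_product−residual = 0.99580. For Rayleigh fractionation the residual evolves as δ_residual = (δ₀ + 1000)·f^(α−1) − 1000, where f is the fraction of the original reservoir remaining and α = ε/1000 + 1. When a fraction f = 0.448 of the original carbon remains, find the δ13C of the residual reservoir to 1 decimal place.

-36.1 permil

Rayleigh residual: δ_res = (δ₀ + 1000)·f^(α−1) − 1000
α − 1 = -0.00420
f^(α−1) = 0.448^(-0.00420) = 1.003378
δ_res = (-39.3 + 1000) × 1.003378 − 1000 = 963.945 − 1000 = -36.05 permil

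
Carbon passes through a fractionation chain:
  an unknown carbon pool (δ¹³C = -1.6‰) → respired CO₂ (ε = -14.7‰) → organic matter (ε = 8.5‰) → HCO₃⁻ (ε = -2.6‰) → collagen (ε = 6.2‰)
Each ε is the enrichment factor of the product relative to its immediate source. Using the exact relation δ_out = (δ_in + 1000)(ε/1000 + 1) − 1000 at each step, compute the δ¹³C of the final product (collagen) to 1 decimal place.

step 1: δ = (-1.60 + 1000)·(-14.7/1000 + 1) − 1000 = -16.28‰
step 2: δ = (-16.28 + 1000)·(8.5/1000 + 1) − 1000 = -7.91‰
step 3: δ = (-7.91 + 1000)·(-2.6/1000 + 1) − 1000 = -10.49‰
step 4: δ = (-10.49 + 1000)·(6.2/1000 + 1) − 1000 = -4.36‰

-4.4‰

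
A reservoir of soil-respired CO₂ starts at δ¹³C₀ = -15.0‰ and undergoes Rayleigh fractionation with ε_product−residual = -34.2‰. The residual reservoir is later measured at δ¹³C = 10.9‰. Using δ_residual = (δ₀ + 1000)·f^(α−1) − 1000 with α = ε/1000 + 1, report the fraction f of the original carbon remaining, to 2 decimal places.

α − 1 = ε/1000 = -0.0342
(δ_res + 1000)/(δ₀ + 1000) = (10.9 + 1000)/(-15.0 + 1000) = 1010.9/985.0 = 1.026294
f = 1.026294^(1/-0.0342) = exp(ln(1.026294)/-0.0342) = exp(0.02595/-0.0342)
f = exp(-0.7589) = 0.4682

0.47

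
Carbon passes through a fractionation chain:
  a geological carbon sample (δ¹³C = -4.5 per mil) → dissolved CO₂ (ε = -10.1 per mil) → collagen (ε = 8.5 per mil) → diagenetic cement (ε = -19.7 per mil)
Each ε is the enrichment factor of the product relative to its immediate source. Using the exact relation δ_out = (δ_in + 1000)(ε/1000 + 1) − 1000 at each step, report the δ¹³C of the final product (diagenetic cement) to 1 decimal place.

step 1: δ = (-4.50 + 1000)·(-10.1/1000 + 1) − 1000 = -14.55 per mil
step 2: δ = (-14.55 + 1000)·(8.5/1000 + 1) − 1000 = -6.18 per mil
step 3: δ = (-6.18 + 1000)·(-19.7/1000 + 1) − 1000 = -25.76 per mil

-25.8 per mil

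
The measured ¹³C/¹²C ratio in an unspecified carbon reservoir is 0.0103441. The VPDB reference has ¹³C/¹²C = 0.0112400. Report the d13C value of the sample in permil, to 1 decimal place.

-79.7 permil

d13C = (R_sample / R_standard − 1) × 1000
R_sample / R_standard = 0.0103441 / 0.0112400 = 0.920294
d13C = (0.920294 − 1) × 1000 = -79.71 permil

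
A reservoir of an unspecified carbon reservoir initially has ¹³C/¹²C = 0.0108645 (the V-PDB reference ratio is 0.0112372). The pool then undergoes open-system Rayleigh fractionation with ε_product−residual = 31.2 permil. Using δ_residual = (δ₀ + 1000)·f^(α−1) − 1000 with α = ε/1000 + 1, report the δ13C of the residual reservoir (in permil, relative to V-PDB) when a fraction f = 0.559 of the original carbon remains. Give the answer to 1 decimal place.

-50.6 permil

δ₀ = (0.0108645/0.0112372 − 1)×1000 = (0.966833 − 1)×1000 = -33.167 permil
α − 1 = ε/1000 = 0.0312
f^(α−1) = 0.559^(0.0312) = 0.982018
δ_res = (-33.167 + 1000) × 0.982018 − 1000 = 949.447 − 1000 = -50.55 permil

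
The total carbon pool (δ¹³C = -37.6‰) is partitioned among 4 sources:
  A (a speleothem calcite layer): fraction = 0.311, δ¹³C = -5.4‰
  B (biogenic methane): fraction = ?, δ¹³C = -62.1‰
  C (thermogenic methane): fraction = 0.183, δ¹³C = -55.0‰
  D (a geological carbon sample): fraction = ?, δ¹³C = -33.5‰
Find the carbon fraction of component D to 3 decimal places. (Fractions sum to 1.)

0.195

Let f_D and f_B be the unknown fractions; fractions sum to 1 so f_D + f_B = 0.506.
Mass balance: Σ fᵢ·δᵢ = δ_bulk ⇒ f_D·(-33.5) + f_B·(-62.1) = -37.6 − (-11.744) = -25.856
Substitute f_B = 0.506 − f_D:
f_D·(-33.5 − -62.1) = -25.856 − 0.506×(-62.1) = 5.567
f_D = 5.567 / 28.6 = 0.1947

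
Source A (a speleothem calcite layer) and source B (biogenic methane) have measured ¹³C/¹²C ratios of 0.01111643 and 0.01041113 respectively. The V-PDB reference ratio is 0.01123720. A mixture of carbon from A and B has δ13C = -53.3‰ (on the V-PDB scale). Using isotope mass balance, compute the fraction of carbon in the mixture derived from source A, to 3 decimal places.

δ_A = (0.01111643/0.01123720 − 1)×1000 = (0.989253 − 1)×1000 = -10.747‰
δ_B = (0.01041113/0.01123720 − 1)×1000 = (0.926488 − 1)×1000 = -73.512‰
f_A = (δ_mix − δ_B)/(δ_A − δ_B) = (-53.3 − (-73.512))/(-10.747 − (-73.512))
f_A = 20.212 / 62.765 = 0.3220

0.322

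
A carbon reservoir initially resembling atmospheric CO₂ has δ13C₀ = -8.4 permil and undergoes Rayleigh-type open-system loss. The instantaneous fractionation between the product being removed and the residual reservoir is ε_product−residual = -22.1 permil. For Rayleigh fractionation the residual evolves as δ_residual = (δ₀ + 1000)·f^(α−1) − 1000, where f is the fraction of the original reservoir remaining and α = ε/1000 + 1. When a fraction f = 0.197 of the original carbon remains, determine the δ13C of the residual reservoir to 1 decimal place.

Rayleigh residual: δ_res = (δ₀ + 1000)·f^(α−1) − 1000
α = ε/1000 + 1 = 0.97790, so α − 1 = -0.02210
f^(α−1) = 0.197^(-0.02210) = 1.036555
δ_res = (-8.4 + 1000) × 1.036555 − 1000 = 1027.848 − 1000 = 27.85 permil

27.8 permil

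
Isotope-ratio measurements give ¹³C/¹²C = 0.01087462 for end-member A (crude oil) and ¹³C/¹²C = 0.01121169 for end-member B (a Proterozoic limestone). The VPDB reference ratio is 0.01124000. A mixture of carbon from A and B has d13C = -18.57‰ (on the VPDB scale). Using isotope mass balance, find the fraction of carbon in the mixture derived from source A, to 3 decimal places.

δ_A = (0.01087462/0.01124000 − 1)×1000 = (0.967493 − 1)×1000 = -32.507‰
δ_B = (0.01121169/0.01124000 − 1)×1000 = (0.997481 − 1)×1000 = -2.519‰
f_A = (δ_mix − δ_B)/(δ_A − δ_B) = (-18.57 − (-2.519))/(-32.507 − (-2.519))
f_A = -16.051 / -29.988 = 0.5353

0.535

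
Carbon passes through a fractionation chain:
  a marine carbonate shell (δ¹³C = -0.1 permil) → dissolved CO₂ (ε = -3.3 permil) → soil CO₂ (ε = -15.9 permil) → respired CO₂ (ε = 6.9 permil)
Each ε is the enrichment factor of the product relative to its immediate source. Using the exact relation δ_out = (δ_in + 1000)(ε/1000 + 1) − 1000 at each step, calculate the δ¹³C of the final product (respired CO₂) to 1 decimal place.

-12.5 permil

step 1: δ = (-0.10 + 1000)·(-3.3/1000 + 1) − 1000 = -3.40 permil
step 2: δ = (-3.40 + 1000)·(-15.9/1000 + 1) − 1000 = -19.25 permil
step 3: δ = (-19.25 + 1000)·(6.9/1000 + 1) − 1000 = -12.48 permil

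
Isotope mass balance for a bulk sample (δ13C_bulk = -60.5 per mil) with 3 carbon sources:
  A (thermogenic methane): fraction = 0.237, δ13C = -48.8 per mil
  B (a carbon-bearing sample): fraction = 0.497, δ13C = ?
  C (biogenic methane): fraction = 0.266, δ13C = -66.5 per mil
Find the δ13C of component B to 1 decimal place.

-62.9 per mil

Isotope mass balance: δ_bulk = Σ fᵢ·δᵢ.
-60.5 = 0.237×(-48.8) + 0.497×δ_B + 0.266×(-66.5)
0.497·δ_B = -60.5 − (-29.255) = -31.245
δ_B = -31.245 / 0.497 = -62.87 per mil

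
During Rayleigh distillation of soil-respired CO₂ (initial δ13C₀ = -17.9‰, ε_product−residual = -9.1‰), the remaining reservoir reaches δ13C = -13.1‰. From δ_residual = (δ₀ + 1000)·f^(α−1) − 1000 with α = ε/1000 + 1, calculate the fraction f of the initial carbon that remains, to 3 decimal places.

α − 1 = ε/1000 = -0.0091
(δ_res + 1000)/(δ₀ + 1000) = (-13.1 + 1000)/(-17.9 + 1000) = 986.9/982.1 = 1.004887
f = 1.004887^(1/-0.0091) = exp(ln(1.004887)/-0.0091) = exp(0.00488/-0.0091)
f = exp(-0.5358) = 0.5852

0.585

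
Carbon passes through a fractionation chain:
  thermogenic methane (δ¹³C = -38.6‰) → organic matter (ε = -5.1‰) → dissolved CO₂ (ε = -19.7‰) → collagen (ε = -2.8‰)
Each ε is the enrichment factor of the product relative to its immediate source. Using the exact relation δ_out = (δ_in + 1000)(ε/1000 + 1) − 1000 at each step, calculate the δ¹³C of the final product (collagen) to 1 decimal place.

step 1: δ = (-38.60 + 1000)·(-5.1/1000 + 1) − 1000 = -43.50‰
step 2: δ = (-43.50 + 1000)·(-19.7/1000 + 1) − 1000 = -62.35‰
step 3: δ = (-62.35 + 1000)·(-2.8/1000 + 1) − 1000 = -64.97‰

-65.0‰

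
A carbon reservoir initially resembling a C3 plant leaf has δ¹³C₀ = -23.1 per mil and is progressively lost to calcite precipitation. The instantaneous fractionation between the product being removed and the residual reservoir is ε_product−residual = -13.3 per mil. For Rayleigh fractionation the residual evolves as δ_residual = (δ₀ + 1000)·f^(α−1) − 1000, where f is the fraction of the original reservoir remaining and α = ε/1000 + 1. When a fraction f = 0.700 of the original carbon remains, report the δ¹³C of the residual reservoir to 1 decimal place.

Rayleigh residual: δ_res = (δ₀ + 1000)·f^(α−1) − 1000
α = ε/1000 + 1 = 0.98670, so α − 1 = -0.01330
f^(α−1) = 0.700^(-0.01330) = 1.004755
δ_res = (-23.1 + 1000) × 1.004755 − 1000 = 981.545 − 1000 = -18.45 per mil

-18.5 per mil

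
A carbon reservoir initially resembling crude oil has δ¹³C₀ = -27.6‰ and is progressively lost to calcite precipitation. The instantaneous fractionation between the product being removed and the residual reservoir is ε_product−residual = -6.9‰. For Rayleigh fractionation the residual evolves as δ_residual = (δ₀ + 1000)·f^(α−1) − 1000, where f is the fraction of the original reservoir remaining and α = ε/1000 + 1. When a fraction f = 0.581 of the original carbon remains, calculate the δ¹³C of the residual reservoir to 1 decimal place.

Rayleigh residual: δ_res = (δ₀ + 1000)·f^(α−1) − 1000
α = ε/1000 + 1 = 0.99310, so α − 1 = -0.00690
f^(α−1) = 0.581^(-0.00690) = 1.003754
δ_res = (-27.6 + 1000) × 1.003754 − 1000 = 976.050 − 1000 = -23.95‰

-23.9‰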